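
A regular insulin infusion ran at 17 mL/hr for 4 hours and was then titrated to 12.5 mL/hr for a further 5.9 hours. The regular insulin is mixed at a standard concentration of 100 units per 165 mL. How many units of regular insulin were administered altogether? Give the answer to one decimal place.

Concentration = 100 units ÷ 165 mL = 0.6060606 units/mL
Stage 1: 17 mL/hr × 4 hr = 68 mL → 68 mL × 0.6060606 units/mL = 41.21212 units
Stage 2: 12.5 mL/hr × 5.9 hr = 73.75 mL → 73.75 mL × 0.6060606 units/mL = 44.69697 units
Total = 41.21212 + 44.69697 = 85.90909 units

85.9 units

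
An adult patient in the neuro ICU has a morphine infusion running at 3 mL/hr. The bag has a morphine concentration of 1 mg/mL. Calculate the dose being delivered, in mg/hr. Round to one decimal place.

3.0 mg/hr

Drug rate = 3 mL/hr × 1 mg/mL = 3 mg/hr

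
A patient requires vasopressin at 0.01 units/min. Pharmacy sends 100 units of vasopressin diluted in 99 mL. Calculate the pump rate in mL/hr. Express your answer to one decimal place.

0.6 mL/hr

0.01 units/min × 60 min/hr = 0.6 units/hr
Concentration = 100 units ÷ 99 mL = 1.010101 units/mL
Rate = 0.6 units/hr ÷ 1.010101 units/mL = 0.594 mL/hr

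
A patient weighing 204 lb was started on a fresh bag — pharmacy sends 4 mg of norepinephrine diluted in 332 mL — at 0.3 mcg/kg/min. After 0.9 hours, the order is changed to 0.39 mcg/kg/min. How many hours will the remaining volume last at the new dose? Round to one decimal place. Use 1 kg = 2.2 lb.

1.2 hours

Initial rate:
Weight = 204 lb ÷ 2.2 lb/kg = 92.72727 kg
Dose = 0.3 mcg/kg/min × 92.72727 kg = 27.81818 mcg/min
27.81818 mcg/min × 60 min/hr = 1669.091 mcg/hr
Concentration = 4 mg ÷ 332 mL = 0.01204819 mg/mL = 12.04819 mcg/mL
Rate = 1669.091 mcg/hr ÷ 12.04819 mcg/mL = 138.5345 mL/hr
Volume infused so far = 138.5345 mL/hr × 0.9 hr = 124.6811 mL
Volume remaining = 332 − 124.6811 = 207.3189 mL
New rate:
Dose = 0.39 mcg/kg/min × 92.72727 kg = 36.16364 mcg/min
36.16364 mcg/min × 60 min/hr = 2169.818 mcg/hr
Rate = 2169.818 mcg/hr ÷ 12.04819 mcg/mL = 180.0949 mL/hr
Time remaining = 207.3189 mL ÷ 180.0949 mL/hr = 1.151165 hr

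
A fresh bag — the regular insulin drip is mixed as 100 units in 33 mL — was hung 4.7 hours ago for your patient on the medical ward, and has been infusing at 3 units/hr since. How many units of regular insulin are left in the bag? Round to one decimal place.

85.9 units

Concentration = 100 units ÷ 33 mL = 3.030303 units/mL
Rate = 3 units/hr ÷ 3.030303 units/mL = 0.99 mL/hr
Volume infused = 0.99 mL/hr × 4.7 hr = 4.653 mL
Volume remaining = 33 − 4.653 = 28.347 mL
Drug remaining = 28.347 mL × 3.030303 units/mL = 85.9 units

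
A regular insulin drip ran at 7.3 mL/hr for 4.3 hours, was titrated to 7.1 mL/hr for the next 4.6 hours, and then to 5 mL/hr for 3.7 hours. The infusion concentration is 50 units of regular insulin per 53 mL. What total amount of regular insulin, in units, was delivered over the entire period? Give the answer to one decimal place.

77.9 units

Concentration = 50 units ÷ 53 mL = 0.9433962 units/mL
Stage 1: 7.3 mL/hr × 4.3 hr = 31.39 mL → 31.39 mL × 0.9433962 units/mL = 29.61321 units
Stage 2: 7.1 mL/hr × 4.6 hr = 32.66 mL → 32.66 mL × 0.9433962 units/mL = 30.81132 units
Stage 3: 5 mL/hr × 3.7 hr = 18.5 mL → 18.5 mL × 0.9433962 units/mL = 17.45283 units
Total = 29.61321 + 30.81132 + 17.45283 = 77.87736 units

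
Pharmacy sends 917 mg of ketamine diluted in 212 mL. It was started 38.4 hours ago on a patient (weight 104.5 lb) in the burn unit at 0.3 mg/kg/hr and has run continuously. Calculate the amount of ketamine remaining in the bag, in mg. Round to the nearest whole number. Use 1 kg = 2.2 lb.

370 mg

Weight = 104.5 lb ÷ 2.2 lb/kg = 47.5 kg
Dose = 0.3 mg/kg/hr × 47.5 kg = 14.25 mg/hr
Concentration = 917 mg ÷ 212 mL = 4.325472 mg/mL
Rate = 14.25 mg/hr ÷ 4.325472 mg/mL = 3.294438 mL/hr
Volume infused = 3.294438 mL/hr × 38.4 hr = 126.5064 mL
Volume remaining = 212 − 126.5064 = 85.49357 mL
Drug remaining = 85.49357 mL × 4.325472 mg/mL = 369.8 mg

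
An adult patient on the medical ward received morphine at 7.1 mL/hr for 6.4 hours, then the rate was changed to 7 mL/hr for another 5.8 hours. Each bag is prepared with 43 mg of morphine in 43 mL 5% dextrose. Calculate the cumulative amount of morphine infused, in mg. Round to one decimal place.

Concentration = 43 mg ÷ 43 mL = 1 mg/mL
Stage 1: 7.1 mL/hr × 6.4 hr = 45.44 mL → 45.44 mL × 1 mg/mL = 45.44 mg
Stage 2: 7 mL/hr × 5.8 hr = 40.6 mL → 40.6 mL × 1 mg/mL = 40.6 mg
Total = 45.44 + 40.6 = 86.04 mg

86.0 mg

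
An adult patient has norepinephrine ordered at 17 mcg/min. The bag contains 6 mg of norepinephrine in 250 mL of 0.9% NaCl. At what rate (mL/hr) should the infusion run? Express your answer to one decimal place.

17 mcg/min × 60 min/hr = 1020 mcg/hr
Concentration = 6 mg ÷ 250 mL = 0.024 mg/mL = 24 mcg/mL
Rate = 1020 mcg/hr ÷ 24 mcg/mL = 42.5 mL/hr

42.5 mL/hr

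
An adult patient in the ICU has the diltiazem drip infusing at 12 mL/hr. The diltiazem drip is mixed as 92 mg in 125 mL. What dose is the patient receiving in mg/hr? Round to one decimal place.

Concentration = 92 mg ÷ 125 mL = 0.736 mg/mL
Drug rate = 12 mL/hr × 0.736 mg/mL = 8.832 mg/hr

8.8 mg/hr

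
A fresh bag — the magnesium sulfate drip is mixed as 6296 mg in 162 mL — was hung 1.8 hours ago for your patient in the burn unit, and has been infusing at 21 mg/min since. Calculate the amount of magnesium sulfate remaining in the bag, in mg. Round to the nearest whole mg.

4028 mg

21 mg/min × 60 min/hr = 1260 mg/hr
Concentration = 6296 mg ÷ 162 mL = 38.8642 mg/mL
Rate = 1260 mg/hr ÷ 38.8642 mg/mL = 32.42058 mL/hr
Volume infused = 32.42058 mL/hr × 1.8 hr = 58.35705 mL
Volume remaining = 162 − 58.35705 = 103.6429 mL
Drug remaining = 103.6429 mL × 38.8642 mg/mL = 4028 mg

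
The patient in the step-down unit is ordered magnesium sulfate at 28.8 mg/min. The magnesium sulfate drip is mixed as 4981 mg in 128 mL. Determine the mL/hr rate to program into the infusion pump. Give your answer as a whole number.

44 mL/hr

28.8 mg/min × 60 min/hr = 1728 mg/hr
Concentration = 4981 mg ÷ 128 mL = 38.91406 mg/mL
Rate = 1728 mg/hr ÷ 38.91406 mg/mL = 44.40554 mL/hr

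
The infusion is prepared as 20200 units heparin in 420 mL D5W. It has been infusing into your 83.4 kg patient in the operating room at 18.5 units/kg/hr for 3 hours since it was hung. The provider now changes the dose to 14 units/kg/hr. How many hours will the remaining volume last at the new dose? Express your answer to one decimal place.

13.3 hours

Initial rate:
Dose = 18.5 units/kg/hr × 83.4 kg = 1542.9 units/hr
Concentration = 20200 units ÷ 420 mL = 48.09524 units/mL
Rate = 1542.9 units/hr ÷ 48.09524 units/mL = 32.0801 mL/hr
Volume infused so far = 32.0801 mL/hr × 3 hr = 96.2403 mL
Volume remaining = 420 − 96.2403 = 323.7597 mL
New rate:
Dose = 14 units/kg/hr × 83.4 kg = 1167.6 units/hr
Rate = 1167.6 units/hr ÷ 48.09524 units/mL = 24.27683 mL/hr
Time remaining = 323.7597 mL ÷ 24.27683 mL/hr = 13.33616 hr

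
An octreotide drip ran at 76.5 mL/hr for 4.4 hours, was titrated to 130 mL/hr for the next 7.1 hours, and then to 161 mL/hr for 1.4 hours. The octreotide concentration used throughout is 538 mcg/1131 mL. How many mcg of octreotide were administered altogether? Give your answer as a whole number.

706 mcg

Concentration = 538 mcg ÷ 1131 mL = 0.4756852 mcg/mL
Stage 1: 76.5 mL/hr × 4.4 hr = 336.6 mL → 336.6 mL × 0.4756852 mcg/mL = 160.1156 mcg
Stage 2: 130 mL/hr × 7.1 hr = 923 mL → 923 mL × 0.4756852 mcg/mL = 439.0575 mcg
Stage 3: 161 mL/hr × 1.4 hr = 225.4 mL → 225.4 mL × 0.4756852 mcg/mL = 107.2195 mcg
Total = 160.1156 + 439.0575 + 107.2195 = 706.3926 mcg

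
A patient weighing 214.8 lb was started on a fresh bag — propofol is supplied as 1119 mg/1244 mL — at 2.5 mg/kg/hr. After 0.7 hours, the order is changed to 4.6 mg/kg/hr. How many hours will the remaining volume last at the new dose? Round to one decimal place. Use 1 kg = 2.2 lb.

2.1 hours

Initial rate:
Weight = 214.8 lb ÷ 2.2 lb/kg = 97.63636 kg
Dose = 2.5 mg/kg/hr × 97.63636 kg = 244.0909 mg/hr
Concentration = 1119 mg ÷ 1244 mL = 0.8995177 mg/mL
Rate = 244.0909 mg/hr ÷ 0.8995177 mg/mL = 271.3575 mL/hr
Volume infused so far = 271.3575 mL/hr × 0.7 hr = 189.9503 mL
Volume remaining = 1244 − 189.9503 = 1054.05 mL
New rate:
Dose = 4.6 mg/kg/hr × 97.63636 kg = 449.1273 mg/hr
Rate = 449.1273 mg/hr ÷ 0.8995177 mg/mL = 499.2979 mL/hr
Time remaining = 1054.05 mL ÷ 499.2979 mL/hr = 2.111064 hr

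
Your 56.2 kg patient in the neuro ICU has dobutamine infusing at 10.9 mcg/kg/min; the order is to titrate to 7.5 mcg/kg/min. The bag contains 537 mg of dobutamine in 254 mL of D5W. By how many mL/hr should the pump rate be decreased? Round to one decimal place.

5.4 mL/hr

At the current dose:
Dose = 10.9 mcg/kg/min × 56.2 kg = 612.58 mcg/min
612.58 mcg/min × 60 min/hr = 36754.8 mcg/hr
Concentration = 537 mg ÷ 254 mL = 2.114173 mg/mL = 2114.173 mcg/mL
Rate = 36754.8 mcg/hr ÷ 2114.173 mcg/mL = 17.38495 mL/hr
At the new dose:
Dose = 7.5 mcg/kg/min × 56.2 kg = 421.5 mcg/min
421.5 mcg/min × 60 min/hr = 25290 mcg/hr
Rate = 25290 mcg/hr ÷ 2114.173 mcg/mL = 11.96212 mL/hr
Change = 11.96212 − 17.38495 = -5.422829 mL/hr → 5.422829 mL/hr decrease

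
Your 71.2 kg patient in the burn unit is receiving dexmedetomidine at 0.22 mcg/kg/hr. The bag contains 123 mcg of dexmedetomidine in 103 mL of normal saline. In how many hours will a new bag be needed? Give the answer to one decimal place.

7.9 hours

Dose = 0.22 mcg/kg/hr × 71.2 kg = 15.664 mcg/hr
Concentration = 123 mcg ÷ 103 mL = 1.194175 mcg/mL
Rate = 15.664 mcg/hr ÷ 1.194175 mcg/mL = 13.11701 mL/hr
Duration = 103 mL ÷ 13.11701 mL/hr = 7.8524 hr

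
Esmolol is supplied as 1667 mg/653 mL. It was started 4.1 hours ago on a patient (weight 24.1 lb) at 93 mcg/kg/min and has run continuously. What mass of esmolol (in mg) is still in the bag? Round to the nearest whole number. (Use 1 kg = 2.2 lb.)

1416 mg

Weight = 24.1 lb ÷ 2.2 lb/kg = 10.95455 kg
Dose = 93 mcg/kg/min × 10.95455 kg = 1018.773 mcg/min
1018.773 mcg/min × 60 min/hr = 61126.36 mcg/hr
Concentration = 1667 mg ÷ 653 mL = 2.552833 mg/mL = 2552.833 mcg/mL
Rate = 61126.36 mcg/hr ÷ 2552.833 mcg/mL = 23.94452 mL/hr
Volume infused = 23.94452 mL/hr × 4.1 hr = 98.17253 mL
Volume remaining = 653 − 98.17253 = 554.8275 mL
Drug remaining = 554.8275 mL × 2552.833 mcg/mL = 1416382 mcg = 1416.382 mg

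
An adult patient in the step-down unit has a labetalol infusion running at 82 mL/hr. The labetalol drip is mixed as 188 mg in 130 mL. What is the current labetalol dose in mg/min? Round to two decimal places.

1.98 mg/min

Concentration = 188 mg ÷ 130 mL = 1.446154 mg/mL
Drug rate = 82 mL/hr × 1.446154 mg/mL = 118.5846 mg/hr
118.5846 mg/hr ÷ 60 min/hr = 1.97641 mg/min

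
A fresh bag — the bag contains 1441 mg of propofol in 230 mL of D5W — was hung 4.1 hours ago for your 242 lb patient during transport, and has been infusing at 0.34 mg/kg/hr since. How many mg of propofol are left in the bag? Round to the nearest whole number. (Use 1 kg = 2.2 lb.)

Weight = 242 lb ÷ 2.2 lb/kg = 110 kg
Dose = 0.34 mg/kg/hr × 110 kg = 37.4 mg/hr
Concentration = 1441 mg ÷ 230 mL = 6.265217 mg/mL
Rate = 37.4 mg/hr ÷ 6.265217 mg/mL = 5.969466 mL/hr
Volume infused = 5.969466 mL/hr × 4.1 hr = 24.47481 mL
Volume remaining = 230 − 24.47481 = 205.5252 mL
Drug remaining = 205.5252 mL × 6.265217 mg/mL = 1287.66 mg

1288 mg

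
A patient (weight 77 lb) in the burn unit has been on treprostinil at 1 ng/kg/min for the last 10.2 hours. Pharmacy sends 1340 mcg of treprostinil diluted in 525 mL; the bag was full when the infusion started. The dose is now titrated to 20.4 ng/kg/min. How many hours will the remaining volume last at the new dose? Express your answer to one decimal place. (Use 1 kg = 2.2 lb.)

Initial rate:
Weight = 77 lb ÷ 2.2 lb/kg = 35 kg
Dose = 1 ng/kg/min × 35 kg = 35 ng/min
35 ng/min × 60 min/hr = 2100 ng/hr
Concentration = 1340 mcg ÷ 525 mL = 2.552381 mcg/mL = 2552.381 ng/mL
Rate = 2100 ng/hr ÷ 2552.381 ng/mL = 0.8227612 mL/hr
Volume infused so far = 0.8227612 mL/hr × 10.2 hr = 8.392164 mL
Volume remaining = 525 − 8.392164 = 516.6078 mL
New rate:
Dose = 20.4 ng/kg/min × 35 kg = 714 ng/min
714 ng/min × 60 min/hr = 42840 ng/hr
Rate = 42840 ng/hr ÷ 2552.381 ng/mL = 16.78433 mL/hr
Time remaining = 516.6078 mL ÷ 16.78433 mL/hr = 30.77918 hr

30.8 hours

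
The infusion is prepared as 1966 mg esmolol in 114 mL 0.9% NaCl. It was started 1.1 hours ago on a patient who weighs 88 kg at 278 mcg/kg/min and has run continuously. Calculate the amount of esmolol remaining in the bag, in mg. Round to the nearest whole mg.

351 mg

Dose = 278 mcg/kg/min × 88 kg = 24464 mcg/min
24464 mcg/min × 60 min/hr = 1467840 mcg/hr
Concentration = 1966 mg ÷ 114 mL = 17.24561 mg/mL = 17245.61 mcg/mL
Rate = 1467840 mcg/hr ÷ 17245.61 mcg/mL = 85.11381 mL/hr
Volume infused = 85.11381 mL/hr × 1.1 hr = 93.6252 mL
Volume remaining = 114 − 93.6252 = 20.3748 mL
Drug remaining = 20.3748 mL × 17245.61 mcg/mL = 351376 mcg = 351.376 mg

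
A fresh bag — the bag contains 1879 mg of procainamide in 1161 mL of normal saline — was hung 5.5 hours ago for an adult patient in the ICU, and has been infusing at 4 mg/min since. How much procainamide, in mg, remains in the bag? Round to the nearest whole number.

559 mg

4 mg/min × 60 min/hr = 240 mg/hr
Concentration = 1879 mg ÷ 1161 mL = 1.618432 mg/mL
Rate = 240 mg/hr ÷ 1.618432 mg/mL = 148.2916 mL/hr
Volume infused = 148.2916 mL/hr × 5.5 hr = 815.604 mL
Volume remaining = 1161 − 815.604 = 345.396 mL
Drug remaining = 345.396 mL × 1.618432 mg/mL = 559 mg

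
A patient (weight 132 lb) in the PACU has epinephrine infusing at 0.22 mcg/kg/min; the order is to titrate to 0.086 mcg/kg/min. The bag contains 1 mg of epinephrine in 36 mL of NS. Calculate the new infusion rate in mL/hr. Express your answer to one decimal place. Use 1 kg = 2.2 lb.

Weight = 132 lb ÷ 2.2 lb/kg = 60 kg
Dose = 0.086 mcg/kg/min × 60 kg = 5.16 mcg/min
5.16 mcg/min × 60 min/hr = 309.6 mcg/hr
Concentration = 1 mg ÷ 36 mL = 0.02777778 mg/mL = 27.77778 mcg/mL
Rate = 309.6 mcg/hr ÷ 27.77778 mcg/mL = 11.1456 mL/hr

11.1 mL/hr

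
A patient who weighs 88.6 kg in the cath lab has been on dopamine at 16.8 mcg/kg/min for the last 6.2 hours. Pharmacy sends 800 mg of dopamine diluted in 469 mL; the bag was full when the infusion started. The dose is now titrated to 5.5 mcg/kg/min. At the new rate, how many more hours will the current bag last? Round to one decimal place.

8.4 hours

Initial rate:
Dose = 16.8 mcg/kg/min × 88.6 kg = 1488.48 mcg/min
1488.48 mcg/min × 60 min/hr = 89308.8 mcg/hr
Concentration = 800 mg ÷ 469 mL = 1.705757 mg/mL = 1705.757 mcg/mL
Rate = 89308.8 mcg/hr ÷ 1705.757 mcg/mL = 52.35728 mL/hr
Volume infused so far = 52.35728 mL/hr × 6.2 hr = 324.6152 mL
Volume remaining = 469 − 324.6152 = 144.3848 mL
New rate:
Dose = 5.5 mcg/kg/min × 88.6 kg = 487.3 mcg/min
487.3 mcg/min × 60 min/hr = 29238 mcg/hr
Rate = 29238 mcg/hr ÷ 1705.757 mcg/mL = 17.14078 mL/hr
Time remaining = 144.3848 mL ÷ 17.14078 mL/hr = 8.423471 hr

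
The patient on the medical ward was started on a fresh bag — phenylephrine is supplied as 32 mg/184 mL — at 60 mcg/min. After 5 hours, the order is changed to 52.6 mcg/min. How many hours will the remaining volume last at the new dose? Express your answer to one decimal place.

4.4 hours

Initial rate:
60 mcg/min × 60 min/hr = 3600 mcg/hr
Concentration = 32 mg ÷ 184 mL = 0.173913 mg/mL = 173.913 mcg/mL
Rate = 3600 mcg/hr ÷ 173.913 mcg/mL = 20.7 mL/hr
Volume infused so far = 20.7 mL/hr × 5 hr = 103.5 mL
Volume remaining = 184 − 103.5 = 80.5 mL
New rate:
52.6 mcg/min × 60 min/hr = 3156 mcg/hr
Rate = 3156 mcg/hr ÷ 173.913 mcg/mL = 18.147 mL/hr
Time remaining = 80.5 mL ÷ 18.147 mL/hr = 4.435995 hr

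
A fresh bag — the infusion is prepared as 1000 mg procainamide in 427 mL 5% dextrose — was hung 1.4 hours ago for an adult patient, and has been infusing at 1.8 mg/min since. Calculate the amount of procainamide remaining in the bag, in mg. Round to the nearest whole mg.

1.8 mg/min × 60 min/hr = 108 mg/hr
Concentration = 1000 mg ÷ 427 mL = 2.34192 mg/mL
Rate = 108 mg/hr ÷ 2.34192 mg/mL = 46.116 mL/hr
Volume infused = 46.116 mL/hr × 1.4 hr = 64.5624 mL
Volume remaining = 427 − 64.5624 = 362.4376 mL
Drug remaining = 362.4376 mL × 2.34192 mg/mL = 848.8 mg

849 mg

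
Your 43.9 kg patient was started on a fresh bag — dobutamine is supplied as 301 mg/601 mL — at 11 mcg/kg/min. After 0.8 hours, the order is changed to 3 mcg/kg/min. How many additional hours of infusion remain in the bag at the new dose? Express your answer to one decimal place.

35.2 hours

Initial rate:
Dose = 11 mcg/kg/min × 43.9 kg = 482.9 mcg/min
482.9 mcg/min × 60 min/hr = 28974 mcg/hr
Concentration = 301 mg ÷ 601 mL = 0.5008319 mg/mL = 500.8319 mcg/mL
Rate = 28974 mcg/hr ÷ 500.8319 mcg/mL = 57.85174 mL/hr
Volume infused so far = 57.85174 mL/hr × 0.8 hr = 46.28139 mL
Volume remaining = 601 − 46.28139 = 554.7186 mL
New rate:
Dose = 3 mcg/kg/min × 43.9 kg = 131.7 mcg/min
131.7 mcg/min × 60 min/hr = 7902 mcg/hr
Rate = 7902 mcg/hr ÷ 500.8319 mcg/mL = 15.77775 mL/hr
Time remaining = 554.7186 mL ÷ 15.77775 mL/hr = 35.15829 hr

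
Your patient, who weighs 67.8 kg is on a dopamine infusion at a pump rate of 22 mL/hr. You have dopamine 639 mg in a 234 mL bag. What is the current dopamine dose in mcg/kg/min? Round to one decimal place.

Concentration = 639 mg ÷ 234 mL = 2.730769 mg/mL = 2730.769 mcg/mL
Drug rate = 22 mL/hr × 2730.769 mcg/mL = 60076.92 mcg/hr
60076.92 mcg/hr ÷ 60 min/hr = 1001.282 mcg/min
1001.282 mcg/min ÷ 67.8 kg = 14.76817 mcg/kg/min

14.8 mcg/kg/min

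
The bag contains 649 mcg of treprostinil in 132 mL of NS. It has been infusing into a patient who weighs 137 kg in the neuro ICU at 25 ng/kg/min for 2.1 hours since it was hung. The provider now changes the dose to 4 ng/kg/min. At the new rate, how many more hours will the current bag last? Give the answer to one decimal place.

6.6 hours

Initial rate:
Dose = 25 ng/kg/min × 137 kg = 3425 ng/min
3425 ng/min × 60 min/hr = 205500 ng/hr
Concentration = 649 mcg ÷ 132 mL = 4.916667 mcg/mL = 4916.667 ng/mL
Rate = 205500 ng/hr ÷ 4916.667 ng/mL = 41.79661 mL/hr
Volume infused so far = 41.79661 mL/hr × 2.1 hr = 87.77288 mL
Volume remaining = 132 − 87.77288 = 44.22712 mL
New rate:
Dose = 4 ng/kg/min × 137 kg = 548 ng/min
548 ng/min × 60 min/hr = 32880 ng/hr
Rate = 32880 ng/hr ÷ 4916.667 ng/mL = 6.687458 mL/hr
Time remaining = 44.22712 mL ÷ 6.687458 mL/hr = 6.613443 hr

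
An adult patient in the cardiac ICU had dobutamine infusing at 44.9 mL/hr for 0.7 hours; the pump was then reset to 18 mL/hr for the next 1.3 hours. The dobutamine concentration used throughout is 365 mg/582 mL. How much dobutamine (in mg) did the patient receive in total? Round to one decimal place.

Concentration = 365 mg ÷ 582 mL = 0.6271478 mg/mL
Stage 1: 44.9 mL/hr × 0.7 hr = 31.43 mL → 31.43 mL × 0.6271478 mg/mL = 19.71125 mg
Stage 2: 18 mL/hr × 1.3 hr = 23.4 mL → 23.4 mL × 0.6271478 mg/mL = 14.67526 mg
Total = 19.71125 + 14.67526 = 34.38651 mg

34.4 mg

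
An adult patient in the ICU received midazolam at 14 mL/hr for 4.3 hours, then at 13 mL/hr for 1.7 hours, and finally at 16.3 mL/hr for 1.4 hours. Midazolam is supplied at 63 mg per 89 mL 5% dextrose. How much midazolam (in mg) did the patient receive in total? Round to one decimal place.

Concentration = 63 mg ÷ 89 mL = 0.7078652 mg/mL
Stage 1: 14 mL/hr × 4.3 hr = 60.2 mL → 60.2 mL × 0.7078652 mg/mL = 42.61348 mg
Stage 2: 13 mL/hr × 1.7 hr = 22.1 mL → 22.1 mL × 0.7078652 mg/mL = 15.64382 mg
Stage 3: 16.3 mL/hr × 1.4 hr = 22.82 mL → 22.82 mL × 0.7078652 mg/mL = 16.15348 mg
Total = 42.61348 + 15.64382 + 16.15348 = 74.41079 mg

74.4 mg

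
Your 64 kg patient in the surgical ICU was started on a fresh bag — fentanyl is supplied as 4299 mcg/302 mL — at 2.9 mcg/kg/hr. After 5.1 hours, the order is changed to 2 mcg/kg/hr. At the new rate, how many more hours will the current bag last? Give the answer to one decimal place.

26.2 hours

Initial rate:
Dose = 2.9 mcg/kg/hr × 64 kg = 185.6 mcg/hr
Concentration = 4299 mcg ÷ 302 mL = 14.2351 mcg/mL
Rate = 185.6 mcg/hr ÷ 14.2351 mcg/mL = 13.03819 mL/hr
Volume infused so far = 13.03819 mL/hr × 5.1 hr = 66.49479 mL
Volume remaining = 302 − 66.49479 = 235.5052 mL
New rate:
Dose = 2 mcg/kg/hr × 64 kg = 128 mcg/hr
Rate = 128 mcg/hr ÷ 14.2351 mcg/mL = 8.991859 mL/hr
Time remaining = 235.5052 mL ÷ 8.991859 mL/hr = 26.19094 hr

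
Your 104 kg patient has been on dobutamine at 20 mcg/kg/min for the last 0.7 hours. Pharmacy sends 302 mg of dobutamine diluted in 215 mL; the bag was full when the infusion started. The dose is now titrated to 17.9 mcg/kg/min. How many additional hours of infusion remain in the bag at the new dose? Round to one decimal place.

1.9 hours

Initial rate:
Dose = 20 mcg/kg/min × 104 kg = 2080 mcg/min
2080 mcg/min × 60 min/hr = 124800 mcg/hr
Concentration = 302 mg ÷ 215 mL = 1.404651 mg/mL = 1404.651 mcg/mL
Rate = 124800 mcg/hr ÷ 1404.651 mcg/mL = 88.84768 mL/hr
Volume infused so far = 88.84768 mL/hr × 0.7 hr = 62.19338 mL
Volume remaining = 215 − 62.19338 = 152.8066 mL
New rate:
Dose = 17.9 mcg/kg/min × 104 kg = 1861.6 mcg/min
1861.6 mcg/min × 60 min/hr = 111696 mcg/hr
Rate = 111696 mcg/hr ÷ 1404.651 mcg/mL = 79.51868 mL/hr
Time remaining = 152.8066 mL ÷ 79.51868 mL/hr = 1.921644 hr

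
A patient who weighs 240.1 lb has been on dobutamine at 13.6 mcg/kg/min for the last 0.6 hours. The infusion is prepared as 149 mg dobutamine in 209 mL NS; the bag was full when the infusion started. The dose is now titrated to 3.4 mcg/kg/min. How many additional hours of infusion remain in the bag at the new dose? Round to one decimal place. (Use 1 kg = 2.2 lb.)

Initial rate:
Weight = 240.1 lb ÷ 2.2 lb/kg = 109.1364 kg
Dose = 13.6 mcg/kg/min × 109.1364 kg = 1484.255 mcg/min
1484.255 mcg/min × 60 min/hr = 89055.27 mcg/hr
Concentration = 149 mg ÷ 209 mL = 0.7129187 mg/mL = 712.9187 mcg/mL
Rate = 89055.27 mcg/hr ÷ 712.9187 mcg/mL = 124.9165 mL/hr
Volume infused so far = 124.9165 mL/hr × 0.6 hr = 74.94987 mL
Volume remaining = 209 − 74.94987 = 134.0501 mL
New rate:
Dose = 3.4 mcg/kg/min × 109.1364 kg = 371.0636 mcg/min
371.0636 mcg/min × 60 min/hr = 22263.82 mcg/hr
Rate = 22263.82 mcg/hr ÷ 712.9187 mcg/mL = 31.22911 mL/hr
Time remaining = 134.0501 mL ÷ 31.22911 mL/hr = 4.292473 hr

4.3 hours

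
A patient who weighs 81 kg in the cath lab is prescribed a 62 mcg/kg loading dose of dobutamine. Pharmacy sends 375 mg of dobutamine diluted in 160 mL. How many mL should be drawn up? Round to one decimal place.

2.1 mL

Dose = 62 mcg/kg × 81 kg = 5022 mcg
Concentration = 375 mg ÷ 160 mL = 2.34375 mg/mL = 2343.75 mcg/mL
Volume = 5022 mcg ÷ 2343.75 mcg/mL = 2.14272 mL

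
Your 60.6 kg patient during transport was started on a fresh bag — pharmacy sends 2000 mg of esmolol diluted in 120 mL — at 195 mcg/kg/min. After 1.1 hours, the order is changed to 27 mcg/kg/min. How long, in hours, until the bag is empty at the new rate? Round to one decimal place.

12.4 hours

Initial rate:
Dose = 195 mcg/kg/min × 60.6 kg = 11817 mcg/min
11817 mcg/min × 60 min/hr = 709020 mcg/hr
Concentration = 2000 mg ÷ 120 mL = 16.66667 mg/mL = 16666.67 mcg/mL
Rate = 709020 mcg/hr ÷ 16666.67 mcg/mL = 42.5412 mL/hr
Volume infused so far = 42.5412 mL/hr × 1.1 hr = 46.79532 mL
Volume remaining = 120 − 46.79532 = 73.20468 mL
New rate:
Dose = 27 mcg/kg/min × 60.6 kg = 1636.2 mcg/min
1636.2 mcg/min × 60 min/hr = 98172 mcg/hr
Rate = 98172 mcg/hr ÷ 16666.67 mcg/mL = 5.89032 mL/hr
Time remaining = 73.20468 mL ÷ 5.89032 mL/hr = 12.42796 hr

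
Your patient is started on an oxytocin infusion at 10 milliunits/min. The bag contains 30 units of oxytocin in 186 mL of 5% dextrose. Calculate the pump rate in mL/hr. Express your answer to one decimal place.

3.7 mL/hr

10 milliunits/min × 60 min/hr = 600 milliunits/hr
Concentration = 30 units ÷ 186 mL = 0.1612903 units/mL = 161.2903 milliunits/mL
Rate = 600 milliunits/hr ÷ 161.2903 milliunits/mL = 3.72 mL/hr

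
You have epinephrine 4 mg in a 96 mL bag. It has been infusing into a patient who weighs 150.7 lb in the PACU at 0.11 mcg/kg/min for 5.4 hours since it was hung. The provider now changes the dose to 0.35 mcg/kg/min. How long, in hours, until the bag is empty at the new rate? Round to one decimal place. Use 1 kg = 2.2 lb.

Initial rate:
Weight = 150.7 lb ÷ 2.2 lb/kg = 68.5 kg
Dose = 0.11 mcg/kg/min × 68.5 kg = 7.535 mcg/min
7.535 mcg/min × 60 min/hr = 452.1 mcg/hr
Concentration = 4 mg ÷ 96 mL = 0.04166667 mg/mL = 41.66667 mcg/mL
Rate = 452.1 mcg/hr ÷ 41.66667 mcg/mL = 10.8504 mL/hr
Volume infused so far = 10.8504 mL/hr × 5.4 hr = 58.59216 mL
Volume remaining = 96 − 58.59216 = 37.40784 mL
New rate:
Dose = 0.35 mcg/kg/min × 68.5 kg = 23.975 mcg/min
23.975 mcg/min × 60 min/hr = 1438.5 mcg/hr
Rate = 1438.5 mcg/hr ÷ 41.66667 mcg/mL = 34.524 mL/hr
Time remaining = 37.40784 mL ÷ 34.524 mL/hr = 1.083531 hr

1.1 hours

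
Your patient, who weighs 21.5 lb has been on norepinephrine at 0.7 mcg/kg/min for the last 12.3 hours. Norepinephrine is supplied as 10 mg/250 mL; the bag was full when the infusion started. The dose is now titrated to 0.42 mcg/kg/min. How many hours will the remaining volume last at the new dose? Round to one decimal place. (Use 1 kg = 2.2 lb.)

20.1 hours

Initial rate:
Weight = 21.5 lb ÷ 2.2 lb/kg = 9.772727 kg
Dose = 0.7 mcg/kg/min × 9.772727 kg = 6.840909 mcg/min
6.840909 mcg/min × 60 min/hr = 410.4545 mcg/hr
Concentration = 10 mg ÷ 250 mL = 0.04 mg/mL = 40 mcg/mL
Rate = 410.4545 mcg/hr ÷ 40 mcg/mL = 10.26136 mL/hr
Volume infused so far = 10.26136 mL/hr × 12.3 hr = 126.2148 mL
Volume remaining = 250 − 126.2148 = 123.7852 mL
New rate:
Dose = 0.42 mcg/kg/min × 9.772727 kg = 4.104545 mcg/min
4.104545 mcg/min × 60 min/hr = 246.2727 mcg/hr
Rate = 246.2727 mcg/hr ÷ 40 mcg/mL = 6.156818 mL/hr
Time remaining = 123.7852 mL ÷ 6.156818 mL/hr = 20.10539 hr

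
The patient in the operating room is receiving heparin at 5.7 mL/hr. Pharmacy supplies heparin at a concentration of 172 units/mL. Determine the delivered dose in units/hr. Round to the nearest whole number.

980 units/hr

Drug rate = 5.7 mL/hr × 172 units/mL = 980.4 units/hr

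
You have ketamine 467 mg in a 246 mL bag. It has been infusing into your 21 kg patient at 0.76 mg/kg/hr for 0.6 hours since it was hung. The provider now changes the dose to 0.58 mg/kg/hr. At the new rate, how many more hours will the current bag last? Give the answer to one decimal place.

37.6 hours

Initial rate:
Dose = 0.76 mg/kg/hr × 21 kg = 15.96 mg/hr
Concentration = 467 mg ÷ 246 mL = 1.898374 mg/mL
Rate = 15.96 mg/hr ÷ 1.898374 mg/mL = 8.407195 mL/hr
Volume infused so far = 8.407195 mL/hr × 0.6 hr = 5.044317 mL
Volume remaining = 246 − 5.044317 = 240.9557 mL
New rate:
Dose = 0.58 mg/kg/hr × 21 kg = 12.18 mg/hr
Rate = 12.18 mg/hr ÷ 1.898374 mg/mL = 6.416017 mL/hr
Time remaining = 240.9557 mL ÷ 6.416017 mL/hr = 37.55534 hr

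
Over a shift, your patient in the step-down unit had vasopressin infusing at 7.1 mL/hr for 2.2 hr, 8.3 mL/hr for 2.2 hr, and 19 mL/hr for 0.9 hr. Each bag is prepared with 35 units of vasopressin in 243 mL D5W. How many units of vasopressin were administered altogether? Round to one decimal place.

Concentration = 35 units ÷ 243 mL = 0.1440329 units/mL
Stage 1: 7.1 mL/hr × 2.2 hr = 15.62 mL → 15.62 mL × 0.1440329 units/mL = 2.249794 units
Stage 2: 8.3 mL/hr × 2.2 hr = 18.26 mL → 18.26 mL × 0.1440329 units/mL = 2.630041 units
Stage 3: 19 mL/hr × 0.9 hr = 17.1 mL → 17.1 mL × 0.1440329 units/mL = 2.462963 units
Total = 2.249794 + 2.630041 + 2.462963 = 7.342798 units

7.3 units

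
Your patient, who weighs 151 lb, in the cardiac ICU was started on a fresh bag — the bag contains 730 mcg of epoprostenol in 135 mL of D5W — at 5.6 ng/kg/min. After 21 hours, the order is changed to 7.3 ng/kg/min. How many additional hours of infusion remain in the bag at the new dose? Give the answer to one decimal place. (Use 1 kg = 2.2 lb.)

8.2 hours

Initial rate:
Weight = 151 lb ÷ 2.2 lb/kg = 68.63636 kg
Dose = 5.6 ng/kg/min × 68.63636 kg = 384.3636 ng/min
384.3636 ng/min × 60 min/hr = 23061.82 ng/hr
Concentration = 730 mcg ÷ 135 mL = 5.407407 mcg/mL = 5407.407 ng/mL
Rate = 23061.82 ng/hr ÷ 5407.407 ng/mL = 4.264857 mL/hr
Volume infused so far = 4.264857 mL/hr × 21 hr = 89.56199 mL
Volume remaining = 135 − 89.56199 = 45.43801 mL
New rate:
Dose = 7.3 ng/kg/min × 68.63636 kg = 501.0455 ng/min
501.0455 ng/min × 60 min/hr = 30062.73 ng/hr
Rate = 30062.73 ng/hr ÷ 5407.407 ng/mL = 5.559545 mL/hr
Time remaining = 45.43801 mL ÷ 5.559545 mL/hr = 8.172972 hr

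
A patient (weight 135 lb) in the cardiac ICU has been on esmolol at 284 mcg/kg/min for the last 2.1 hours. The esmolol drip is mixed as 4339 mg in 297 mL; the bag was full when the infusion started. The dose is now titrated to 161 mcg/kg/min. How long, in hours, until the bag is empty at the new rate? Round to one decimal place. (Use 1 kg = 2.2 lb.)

3.6 hours

Initial rate:
Weight = 135 lb ÷ 2.2 lb/kg = 61.36364 kg
Dose = 284 mcg/kg/min × 61.36364 kg = 17427.27 mcg/min
17427.27 mcg/min × 60 min/hr = 1045636 mcg/hr
Concentration = 4339 mg ÷ 297 mL = 14.60943 mg/mL = 14609.43 mcg/mL
Rate = 1045636 mcg/hr ÷ 14609.43 mcg/mL = 71.57271 mL/hr
Volume infused so far = 71.57271 mL/hr × 2.1 hr = 150.3027 mL
Volume remaining = 297 − 150.3027 = 146.6973 mL
New rate:
Dose = 161 mcg/kg/min × 61.36364 kg = 9879.545 mcg/min
9879.545 mcg/min × 60 min/hr = 592772.7 mcg/hr
Rate = 592772.7 mcg/hr ÷ 14609.43 mcg/mL = 40.57467 mL/hr
Time remaining = 146.6973 mL ÷ 40.57467 mL/hr = 3.61549 hr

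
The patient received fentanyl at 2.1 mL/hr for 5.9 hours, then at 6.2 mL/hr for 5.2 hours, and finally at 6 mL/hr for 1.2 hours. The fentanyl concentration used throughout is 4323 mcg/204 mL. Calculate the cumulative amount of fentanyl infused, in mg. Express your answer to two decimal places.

Concentration = 4323 mcg ÷ 204 mL = 21.19118 mcg/mL
Stage 1: 2.1 mL/hr × 5.9 hr = 12.39 mL → 12.39 mL × 21.19118 mcg/mL = 262.5587 mcg
Stage 2: 6.2 mL/hr × 5.2 hr = 32.24 mL → 32.24 mL × 21.19118 mcg/mL = 683.2035 mcg
Stage 3: 6 mL/hr × 1.2 hr = 7.2 mL → 7.2 mL × 21.19118 mcg/mL = 152.5765 mcg
Total = 262.5587 + 683.2035 + 152.5765 = 1098.339 mcg = 1.098339 mg

1.10 mg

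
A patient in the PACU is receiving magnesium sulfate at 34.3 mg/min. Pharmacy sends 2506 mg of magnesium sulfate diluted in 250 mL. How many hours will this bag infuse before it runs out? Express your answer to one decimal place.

1.2 hours

34.3 mg/min × 60 min/hr = 2058 mg/hr
Concentration = 2506 mg ÷ 250 mL = 10.024 mg/mL
Rate = 2058 mg/hr ÷ 10.024 mg/mL = 205.3073 mL/hr
Duration = 250 mL ÷ 205.3073 mL/hr = 1.217687 hr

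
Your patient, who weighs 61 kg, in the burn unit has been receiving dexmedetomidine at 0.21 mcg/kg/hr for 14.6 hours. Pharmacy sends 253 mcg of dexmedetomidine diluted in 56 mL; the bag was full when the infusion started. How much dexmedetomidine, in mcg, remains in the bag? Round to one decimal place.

66.0 mcg

Dose = 0.21 mcg/kg/hr × 61 kg = 12.81 mcg/hr
Concentration = 253 mcg ÷ 56 mL = 4.517857 mcg/mL
Rate = 12.81 mcg/hr ÷ 4.517857 mcg/mL = 2.835415 mL/hr
Volume infused = 2.835415 mL/hr × 14.6 hr = 41.39706 mL
Volume remaining = 56 − 41.39706 = 14.60294 mL
Drug remaining = 14.60294 mL × 4.517857 mcg/mL = 65.974 mcg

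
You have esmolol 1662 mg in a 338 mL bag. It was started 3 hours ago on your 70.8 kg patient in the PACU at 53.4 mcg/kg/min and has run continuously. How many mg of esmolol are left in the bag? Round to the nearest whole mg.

Dose = 53.4 mcg/kg/min × 70.8 kg = 3780.72 mcg/min
3780.72 mcg/min × 60 min/hr = 226843.2 mcg/hr
Concentration = 1662 mg ÷ 338 mL = 4.91716 mg/mL = 4917.16 mcg/mL
Rate = 226843.2 mcg/hr ÷ 4917.16 mcg/mL = 46.13297 mL/hr
Volume infused = 46.13297 mL/hr × 3 hr = 138.3989 mL
Volume remaining = 338 − 138.3989 = 199.6011 mL
Drug remaining = 199.6011 mL × 4917.16 mcg/mL = 981470.4 mcg = 981.4704 mg

981 mg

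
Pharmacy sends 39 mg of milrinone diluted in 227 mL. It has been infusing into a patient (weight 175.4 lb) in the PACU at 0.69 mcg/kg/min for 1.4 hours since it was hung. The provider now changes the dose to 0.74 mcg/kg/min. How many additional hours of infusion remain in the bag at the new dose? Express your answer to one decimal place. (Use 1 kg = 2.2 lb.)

Initial rate:
Weight = 175.4 lb ÷ 2.2 lb/kg = 79.72727 kg
Dose = 0.69 mcg/kg/min × 79.72727 kg = 55.01182 mcg/min
55.01182 mcg/min × 60 min/hr = 3300.709 mcg/hr
Concentration = 39 mg ÷ 227 mL = 0.1718062 mg/mL = 171.8062 mcg/mL
Rate = 3300.709 mcg/hr ÷ 171.8062 mcg/mL = 19.21182 mL/hr
Volume infused so far = 19.21182 mL/hr × 1.4 hr = 26.89655 mL
Volume remaining = 227 − 26.89655 = 200.1035 mL
New rate:
Dose = 0.74 mcg/kg/min × 79.72727 kg = 58.99818 mcg/min
58.99818 mcg/min × 60 min/hr = 3539.891 mcg/hr
Rate = 3539.891 mcg/hr ÷ 171.8062 mcg/mL = 20.60398 mL/hr
Time remaining = 200.1035 mL ÷ 20.60398 mL/hr = 9.711883 hr

9.7 hours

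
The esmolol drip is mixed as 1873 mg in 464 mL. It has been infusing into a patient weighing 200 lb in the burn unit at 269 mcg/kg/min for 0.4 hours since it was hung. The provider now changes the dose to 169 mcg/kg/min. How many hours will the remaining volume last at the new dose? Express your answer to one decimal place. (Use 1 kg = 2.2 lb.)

Initial rate:
Weight = 200 lb ÷ 2.2 lb/kg = 90.90909 kg
Dose = 269 mcg/kg/min × 90.90909 kg = 24454.55 mcg/min
24454.55 mcg/min × 60 min/hr = 1467273 mcg/hr
Concentration = 1873 mg ÷ 464 mL = 4.036638 mg/mL = 4036.638 mcg/mL
Rate = 1467273 mcg/hr ÷ 4036.638 mcg/mL = 363.4888 mL/hr
Volume infused so far = 363.4888 mL/hr × 0.4 hr = 145.3955 mL
Volume remaining = 464 − 145.3955 = 318.6045 mL
New rate:
Dose = 169 mcg/kg/min × 90.90909 kg = 15363.64 mcg/min
15363.64 mcg/min × 60 min/hr = 921818.2 mcg/hr
Rate = 921818.2 mcg/hr ÷ 4036.638 mcg/mL = 228.3629 mL/hr
Time remaining = 318.6045 mL ÷ 228.3629 mL/hr = 1.395168 hr

1.4 hours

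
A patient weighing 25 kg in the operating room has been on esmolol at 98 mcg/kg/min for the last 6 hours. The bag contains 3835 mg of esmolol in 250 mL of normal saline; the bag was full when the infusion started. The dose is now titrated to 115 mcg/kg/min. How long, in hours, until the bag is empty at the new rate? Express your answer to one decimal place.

Initial rate:
Dose = 98 mcg/kg/min × 25 kg = 2450 mcg/min
2450 mcg/min × 60 min/hr = 147000 mcg/hr
Concentration = 3835 mg ÷ 250 mL = 15.34 mg/mL = 15340 mcg/mL
Rate = 147000 mcg/hr ÷ 15340 mcg/mL = 9.58279 mL/hr
Volume infused so far = 9.58279 mL/hr × 6 hr = 57.49674 mL
Volume remaining = 250 − 57.49674 = 192.5033 mL
New rate:
Dose = 115 mcg/kg/min × 25 kg = 2875 mcg/min
2875 mcg/min × 60 min/hr = 172500 mcg/hr
Rate = 172500 mcg/hr ÷ 15340 mcg/mL = 11.24511 mL/hr
Time remaining = 192.5033 mL ÷ 11.24511 mL/hr = 17.11884 hr

17.1 hours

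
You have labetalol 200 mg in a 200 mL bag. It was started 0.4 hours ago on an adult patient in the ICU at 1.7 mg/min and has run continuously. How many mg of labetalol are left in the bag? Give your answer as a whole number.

159 mg

1.7 mg/min × 60 min/hr = 102 mg/hr
Concentration = 200 mg ÷ 200 mL = 1 mg/mL
Rate = 102 mg/hr ÷ 1 mg/mL = 102 mL/hr
Volume infused = 102 mL/hr × 0.4 hr = 40.8 mL
Volume remaining = 200 − 40.8 = 159.2 mL
Drug remaining = 159.2 mL × 1 mg/mL = 159.2 mg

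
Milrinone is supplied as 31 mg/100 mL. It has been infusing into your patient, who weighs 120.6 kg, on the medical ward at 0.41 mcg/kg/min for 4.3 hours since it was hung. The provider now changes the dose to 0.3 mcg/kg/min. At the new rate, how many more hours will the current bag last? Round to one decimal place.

Initial rate:
Dose = 0.41 mcg/kg/min × 120.6 kg = 49.446 mcg/min
49.446 mcg/min × 60 min/hr = 2966.76 mcg/hr
Concentration = 31 mg ÷ 100 mL = 0.31 mg/mL = 310 mcg/mL
Rate = 2966.76 mcg/hr ÷ 310 mcg/mL = 9.570194 mL/hr
Volume infused so far = 9.570194 mL/hr × 4.3 hr = 41.15183 mL
Volume remaining = 100 − 41.15183 = 58.84817 mL
New rate:
Dose = 0.3 mcg/kg/min × 120.6 kg = 36.18 mcg/min
36.18 mcg/min × 60 min/hr = 2170.8 mcg/hr
Rate = 2170.8 mcg/hr ÷ 310 mcg/mL = 7.002581 mL/hr
Time remaining = 58.84817 mL ÷ 7.002581 mL/hr = 8.403783 hr

8.4 hours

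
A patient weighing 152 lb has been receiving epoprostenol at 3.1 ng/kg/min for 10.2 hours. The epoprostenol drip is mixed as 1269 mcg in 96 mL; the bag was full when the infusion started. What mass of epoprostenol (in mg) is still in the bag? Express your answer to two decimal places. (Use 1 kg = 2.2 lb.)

1.14 mg

Weight = 152 lb ÷ 2.2 lb/kg = 69.09091 kg
Dose = 3.1 ng/kg/min × 69.09091 kg = 214.1818 ng/min
214.1818 ng/min × 60 min/hr = 12850.91 ng/hr
Concentration = 1269 mcg ÷ 96 mL = 13.21875 mcg/mL = 13218.75 ng/mL
Rate = 12850.91 ng/hr ÷ 13218.75 ng/mL = 0.9721728 mL/hr
Volume infused = 0.9721728 mL/hr × 10.2 hr = 9.916162 mL
Volume remaining = 96 − 9.916162 = 86.08384 mL
Drug remaining = 86.08384 mL × 13218.75 ng/mL = 1137921 ng = 1.137921 mg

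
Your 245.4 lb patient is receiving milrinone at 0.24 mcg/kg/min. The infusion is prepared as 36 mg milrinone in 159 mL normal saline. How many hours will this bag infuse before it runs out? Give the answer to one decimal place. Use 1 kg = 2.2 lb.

22.4 hours

Weight = 245.4 lb ÷ 2.2 lb/kg = 111.5455 kg
Dose = 0.24 mcg/kg/min × 111.5455 kg = 26.77091 mcg/min
26.77091 mcg/min × 60 min/hr = 1606.255 mcg/hr
Concentration = 36 mg ÷ 159 mL = 0.2264151 mg/mL = 226.4151 mcg/mL
Rate = 1606.255 mcg/hr ÷ 226.4151 mcg/mL = 7.094291 mL/hr
Duration = 159 mL ÷ 7.094291 mL/hr = 22.41239 hr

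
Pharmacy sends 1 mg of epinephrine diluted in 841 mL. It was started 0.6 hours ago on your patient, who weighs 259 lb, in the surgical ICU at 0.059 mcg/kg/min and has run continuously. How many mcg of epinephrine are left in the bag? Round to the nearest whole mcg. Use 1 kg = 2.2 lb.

Weight = 259 lb ÷ 2.2 lb/kg = 117.7273 kg
Dose = 0.059 mcg/kg/min × 117.7273 kg = 6.945909 mcg/min
6.945909 mcg/min × 60 min/hr = 416.7545 mcg/hr
Concentration = 1 mg ÷ 841 mL = 0.001189061 mg/mL = 1.189061 mcg/mL
Rate = 416.7545 mcg/hr ÷ 1.189061 mcg/mL = 350.4906 mL/hr
Volume infused = 350.4906 mL/hr × 0.6 hr = 210.2943 mL
Volume remaining = 841 − 210.2943 = 630.7057 mL
Drug remaining = 630.7057 mL × 1.189061 mcg/mL = 749.9473 mcg

750 mcg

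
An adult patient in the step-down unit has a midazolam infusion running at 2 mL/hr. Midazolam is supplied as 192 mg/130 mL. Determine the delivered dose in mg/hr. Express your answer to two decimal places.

Concentration = 192 mg ÷ 130 mL = 1.476923 mg/mL
Drug rate = 2 mL/hr × 1.476923 mg/mL = 2.953846 mg/hr

2.95 mg/hr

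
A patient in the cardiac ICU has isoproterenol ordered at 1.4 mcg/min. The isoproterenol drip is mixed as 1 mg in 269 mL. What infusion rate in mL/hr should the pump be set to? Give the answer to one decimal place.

22.6 mL/hr

1.4 mcg/min × 60 min/hr = 84 mcg/hr
Concentration = 1 mg ÷ 269 mL = 0.003717472 mg/mL = 3.717472 mcg/mL
Rate = 84 mcg/hr ÷ 3.717472 mcg/mL = 22.596 mL/hr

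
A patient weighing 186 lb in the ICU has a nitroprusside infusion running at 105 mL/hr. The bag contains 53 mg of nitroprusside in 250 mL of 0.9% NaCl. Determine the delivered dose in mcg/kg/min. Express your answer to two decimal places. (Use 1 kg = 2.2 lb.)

4.39 mcg/kg/min

Weight = 186 lb ÷ 2.2 lb/kg = 84.54545 kg
Concentration = 53 mg ÷ 250 mL = 0.212 mg/mL = 212 mcg/mL
Drug rate = 105 mL/hr × 212 mcg/mL = 22260 mcg/hr
22260 mcg/hr ÷ 60 min/hr = 371 mcg/min
371 mcg/min ÷ 84.54545 kg = 4.388172 mcg/kg/min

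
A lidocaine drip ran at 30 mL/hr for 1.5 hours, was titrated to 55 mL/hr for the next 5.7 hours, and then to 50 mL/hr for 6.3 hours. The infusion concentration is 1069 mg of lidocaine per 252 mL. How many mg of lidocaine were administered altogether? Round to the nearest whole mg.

2857 mg

Concentration = 1069 mg ÷ 252 mL = 4.242063 mg/mL
Stage 1: 30 mL/hr × 1.5 hr = 45 mL → 45 mL × 4.242063 mg/mL = 190.8929 mg
Stage 2: 55 mL/hr × 5.7 hr = 313.5 mL → 313.5 mL × 4.242063 mg/mL = 1329.887 mg
Stage 3: 50 mL/hr × 6.3 hr = 315 mL → 315 mL × 4.242063 mg/mL = 1336.25 mg
Total = 190.8929 + 1329.887 + 1336.25 = 2857.03 mg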